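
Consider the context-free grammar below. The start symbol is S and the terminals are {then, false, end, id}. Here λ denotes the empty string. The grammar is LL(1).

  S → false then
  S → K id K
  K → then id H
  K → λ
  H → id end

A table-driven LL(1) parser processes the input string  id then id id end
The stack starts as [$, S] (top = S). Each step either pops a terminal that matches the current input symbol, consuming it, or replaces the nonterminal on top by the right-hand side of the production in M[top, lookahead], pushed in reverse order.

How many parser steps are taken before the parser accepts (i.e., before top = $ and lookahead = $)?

step 1: stack=$ S  input=id then id id end $  — expand S → K id K
step 2: stack=$ K id K  input=id then id id end $  — expand K → λ
step 3: stack=$ K id  input=id then id id end $  — match id
step 4: stack=$ K  input=then id id end $  — expand K → then id H
step 5: stack=$ H id then  input=then id id end $  — match then
step 6: stack=$ H id  input=id id end $  — match id
step 7: stack=$ H  input=id end $  — expand H → id end
step 8: stack=$ end id  input=id end $  — match id
step 9: stack=$ end  input=end $  — match end
Accept reached after 9 steps.

9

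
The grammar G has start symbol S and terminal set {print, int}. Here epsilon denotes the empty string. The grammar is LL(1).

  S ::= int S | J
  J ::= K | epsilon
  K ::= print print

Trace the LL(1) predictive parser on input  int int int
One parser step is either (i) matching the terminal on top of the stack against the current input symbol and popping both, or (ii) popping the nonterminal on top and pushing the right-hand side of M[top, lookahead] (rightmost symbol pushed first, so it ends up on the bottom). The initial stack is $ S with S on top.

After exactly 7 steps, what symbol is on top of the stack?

J

step 1: stack=$ S  input=int int int $  — expand S ::= int S
step 2: stack=$ S int  input=int int int $  — match int
step 3: stack=$ S  input=int int $  — expand S ::= int S
step 4: stack=$ S int  input=int int $  — match int
step 5: stack=$ S  input=int $  — expand S ::= int S
step 6: stack=$ S int  input=int $  — match int
step 7: stack=$ S  input=$  — expand S ::= J
Stack after step 7: $ J (top = J).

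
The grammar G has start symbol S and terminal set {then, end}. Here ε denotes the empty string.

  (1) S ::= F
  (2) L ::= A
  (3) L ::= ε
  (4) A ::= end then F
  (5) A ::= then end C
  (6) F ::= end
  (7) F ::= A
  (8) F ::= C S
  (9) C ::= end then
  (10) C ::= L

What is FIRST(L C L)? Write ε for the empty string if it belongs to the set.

{ε, end, then}

FIRST(A): from A::=end then F we get {end}; from A::=then end C we get {then}. So FIRST(A) = {end, then}.
FIRST(L): from L::=A we get {end, then}; from L::=ε we get {ε}. So FIRST(L) = {ε, end, then}.
FIRST(C): from C::=end then we get {end}; from C::=L we get {ε, end, then}. So FIRST(C) = {ε, end, then}.
FIRST(S): from S::=F we get {end, then}. So FIRST(S) = {end, then}.
FIRST(F): from F::=end we get {end}; from F::=A we get {end, then}; from F::=C S we get {end, then}. So FIRST(F) = {end, then}.
FIRST(L C L): take FIRST of each symbol in turn, carrying on past any symbol whose FIRST contains ε; result {ε, end, then}.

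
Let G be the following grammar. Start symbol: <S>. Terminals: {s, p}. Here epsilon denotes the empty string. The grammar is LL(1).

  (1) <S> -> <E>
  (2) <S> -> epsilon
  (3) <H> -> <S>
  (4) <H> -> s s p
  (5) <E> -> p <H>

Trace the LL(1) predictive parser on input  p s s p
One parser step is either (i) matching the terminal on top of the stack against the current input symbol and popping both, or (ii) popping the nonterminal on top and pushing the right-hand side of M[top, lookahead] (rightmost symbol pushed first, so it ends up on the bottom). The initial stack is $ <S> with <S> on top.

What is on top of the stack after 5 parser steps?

     Stack    Input      Action
  1  $ <S>    p s s p $  expand <S> -> <E>
  2  $ <E>    p s s p $  expand <E> -> p <H>
  3  $ <H> p  p s s p $  match p
  4  $ <H>    s s p $    expand <H> -> s s p
  5  $ p s s  s s p $    match s
Stack after step 5: $ p s (top = s).

s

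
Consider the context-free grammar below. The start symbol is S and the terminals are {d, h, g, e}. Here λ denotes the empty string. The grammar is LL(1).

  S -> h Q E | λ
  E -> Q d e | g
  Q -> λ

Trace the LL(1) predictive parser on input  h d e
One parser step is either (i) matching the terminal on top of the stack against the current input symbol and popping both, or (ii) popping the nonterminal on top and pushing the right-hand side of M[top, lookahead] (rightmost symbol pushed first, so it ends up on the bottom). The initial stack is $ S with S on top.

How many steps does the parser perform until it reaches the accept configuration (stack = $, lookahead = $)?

7

step 1: stack=$ S  input=h d e $  — expand S -> h Q E
step 2: stack=$ E Q h  input=h d e $  — match h
step 3: stack=$ E Q  input=d e $  — expand Q -> λ
step 4: stack=$ E  input=d e $  — expand E -> Q d e
step 5: stack=$ e d Q  input=d e $  — expand Q -> λ
step 6: stack=$ e d  input=d e $  — match d
step 7: stack=$ e  input=e $  — match e
Accept reached after 7 steps.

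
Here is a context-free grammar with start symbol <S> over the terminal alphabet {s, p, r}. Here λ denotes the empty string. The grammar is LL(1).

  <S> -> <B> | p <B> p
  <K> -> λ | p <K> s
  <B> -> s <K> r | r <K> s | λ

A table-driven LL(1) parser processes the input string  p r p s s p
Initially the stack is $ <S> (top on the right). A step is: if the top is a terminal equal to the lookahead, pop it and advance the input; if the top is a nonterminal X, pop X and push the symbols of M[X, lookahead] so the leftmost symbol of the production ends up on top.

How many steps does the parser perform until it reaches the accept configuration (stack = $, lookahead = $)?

10

step 1: stack=$ <S>  input=p r p s s p $  — expand <S> -> p <B> p
step 2: stack=$ p <B> p  input=p r p s s p $  — match p
step 3: stack=$ p <B>  input=r p s s p $  — expand <B> -> r <K> s
step 4: stack=$ p s <K> r  input=r p s s p $  — match r
step 5: stack=$ p s <K>  input=p s s p $  — expand <K> -> p <K> s
step 6: stack=$ p s s <K> p  input=p s s p $  — match p
step 7: stack=$ p s s <K>  input=s s p $  — expand <K> -> λ
step 8: stack=$ p s s  input=s s p $  — match s
step 9: stack=$ p s  input=s p $  — match s
step 10: stack=$ p  input=p $  — match p
Accept reached after 10 steps.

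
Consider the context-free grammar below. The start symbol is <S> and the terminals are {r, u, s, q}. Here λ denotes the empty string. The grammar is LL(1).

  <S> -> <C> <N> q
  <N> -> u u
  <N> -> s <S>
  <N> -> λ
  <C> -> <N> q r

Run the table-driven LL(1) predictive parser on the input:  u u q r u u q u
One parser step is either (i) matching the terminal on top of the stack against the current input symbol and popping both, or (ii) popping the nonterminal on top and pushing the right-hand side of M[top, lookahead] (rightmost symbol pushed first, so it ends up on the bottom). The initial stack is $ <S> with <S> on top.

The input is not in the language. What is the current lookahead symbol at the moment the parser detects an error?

step 1: stack=$ <S>  input=u u q r u u q u $  — expand <S> -> <C> <N> q
step 2: stack=$ q <N> <C>  input=u u q r u u q u $  — expand <C> -> <N> q r
step 3: stack=$ q <N> r q <N>  input=u u q r u u q u $  — expand <N> -> u u
step 4: stack=$ q <N> r q u u  input=u u q r u u q u $  — match u
step 5: stack=$ q <N> r q u  input=u q r u u q u $  — match u
step 6: stack=$ q <N> r q  input=q r u u q u $  — match q
step 7: stack=$ q <N> r  input=r u u q u $  — match r
step 8: stack=$ q <N>  input=u u q u $  — expand <N> -> u u
step 9: stack=$ q u u  input=u u q u $  — match u
step 10: stack=$ q u  input=u q u $  — match u
step 11: stack=$ q  input=q u $  — match q
step 12: stack=$  input=u $  — error: stack empty but input remains

u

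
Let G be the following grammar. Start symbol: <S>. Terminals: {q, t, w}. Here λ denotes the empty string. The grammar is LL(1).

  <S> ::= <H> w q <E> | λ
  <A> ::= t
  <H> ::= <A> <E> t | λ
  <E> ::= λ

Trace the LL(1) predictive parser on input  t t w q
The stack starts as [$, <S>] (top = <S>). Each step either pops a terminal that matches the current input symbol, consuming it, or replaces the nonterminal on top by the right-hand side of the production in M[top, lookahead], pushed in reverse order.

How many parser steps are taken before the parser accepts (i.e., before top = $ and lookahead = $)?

9

step 1: stack=$ <S>  input=t t w q $  — expand <S> ::= <H> w q <E>
step 2: stack=$ <E> q w <H>  input=t t w q $  — expand <H> ::= <A> <E> t
step 3: stack=$ <E> q w t <E> <A>  input=t t w q $  — expand <A> ::= t
step 4: stack=$ <E> q w t <E> t  input=t t w q $  — match t
step 5: stack=$ <E> q w t <E>  input=t w q $  — expand <E> ::= λ
step 6: stack=$ <E> q w t  input=t w q $  — match t
step 7: stack=$ <E> q w  input=w q $  — match w
step 8: stack=$ <E> q  input=q $  — match q
step 9: stack=$ <E>  input=$  — expand <E> ::= λ
Accept reached after 9 steps.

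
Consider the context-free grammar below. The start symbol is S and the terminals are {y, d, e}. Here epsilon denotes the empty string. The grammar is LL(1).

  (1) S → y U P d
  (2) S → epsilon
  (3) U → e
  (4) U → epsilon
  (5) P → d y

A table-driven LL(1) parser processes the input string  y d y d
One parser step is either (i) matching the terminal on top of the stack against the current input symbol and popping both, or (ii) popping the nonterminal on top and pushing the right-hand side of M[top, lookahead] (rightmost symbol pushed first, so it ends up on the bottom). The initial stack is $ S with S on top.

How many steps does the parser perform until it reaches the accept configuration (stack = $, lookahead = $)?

7

step 1: stack=$ S  input=y d y d $  — expand S → y U P d
step 2: stack=$ d P U y  input=y d y d $  — match y
step 3: stack=$ d P U  input=d y d $  — expand U → epsilon
step 4: stack=$ d P  input=d y d $  — expand P → d y
step 5: stack=$ d y d  input=d y d $  — match d
step 6: stack=$ d y  input=y d $  — match y
step 7: stack=$ d  input=d $  — match d
Accept reached after 7 steps.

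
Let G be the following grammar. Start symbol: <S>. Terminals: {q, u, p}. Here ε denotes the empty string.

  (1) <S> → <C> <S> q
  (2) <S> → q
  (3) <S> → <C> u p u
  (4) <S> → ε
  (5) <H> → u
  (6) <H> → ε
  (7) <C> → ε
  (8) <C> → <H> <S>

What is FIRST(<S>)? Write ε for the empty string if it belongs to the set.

FIRST(<H>) = {ε, u}
FIRST(<S>) = {ε, q, u}  (via <C> <S> q, <C> u p u)
FIRST(<C>) = {ε, q, u}  (via <H> <S>)

{ε, q, u}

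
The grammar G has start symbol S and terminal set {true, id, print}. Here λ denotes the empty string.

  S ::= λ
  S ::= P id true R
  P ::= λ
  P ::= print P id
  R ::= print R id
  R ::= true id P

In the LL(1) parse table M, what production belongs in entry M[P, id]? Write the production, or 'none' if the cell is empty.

P ::= λ

FIRST(P) = {λ, print}
FIRST(R) = {print, true}
FIRST(S) = {λ, id, print}  (via P id true R)
FOLLOW(S) includes $ since S is the start symbol.
FOLLOW(R): in S::=P id true R, the suffix after R is empty, so FOLLOW(R) ⊇ FOLLOW(S) = {$}; in R::=print R id, R is followed by id with FIRST {id}. Thus FOLLOW(R) = {$, id}.
FOLLOW(P): in S::=P id true R, P is followed by id true R with FIRST {id}; in P::=print P id, P is followed by id with FIRST {id}; in R::=true id P, the suffix after P is empty, so FOLLOW(P) ⊇ FOLLOW(R) = {$, id}. Thus FOLLOW(P) = {$, id}.
For P ::= λ: FIRST(λ) = {λ}, so it goes in M[P, t] for t ∈ {}; since λ ∈ FIRST, also for every t ∈ FOLLOW(P) = {$, id}.
For P ::= print P id: FIRST(print P id) = {print}, so it goes in M[P, t] for t ∈ {print}.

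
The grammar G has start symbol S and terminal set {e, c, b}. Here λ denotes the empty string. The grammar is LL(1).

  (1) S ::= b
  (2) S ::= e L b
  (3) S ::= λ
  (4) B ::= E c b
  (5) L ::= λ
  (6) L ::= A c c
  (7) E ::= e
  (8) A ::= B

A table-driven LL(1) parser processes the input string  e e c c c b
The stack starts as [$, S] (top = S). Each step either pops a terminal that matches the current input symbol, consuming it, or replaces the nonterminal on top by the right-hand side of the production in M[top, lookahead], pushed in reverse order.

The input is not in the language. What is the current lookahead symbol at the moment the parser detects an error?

step 1: stack=$ S  input=e e c c c b $  — expand S ::= e L b
step 2: stack=$ b L e  input=e e c c c b $  — match e
step 3: stack=$ b L  input=e c c c b $  — expand L ::= A c c
step 4: stack=$ b c c A  input=e c c c b $  — expand A ::= B
step 5: stack=$ b c c B  input=e c c c b $  — expand B ::= E c b
step 6: stack=$ b c c b c E  input=e c c c b $  — expand E ::= e
step 7: stack=$ b c c b c e  input=e c c c b $  — match e
step 8: stack=$ b c c b c  input=c c c b $  — match c
step 9: stack=$ b c c b  input=c c b $  — error: top is terminal b but lookahead is c

c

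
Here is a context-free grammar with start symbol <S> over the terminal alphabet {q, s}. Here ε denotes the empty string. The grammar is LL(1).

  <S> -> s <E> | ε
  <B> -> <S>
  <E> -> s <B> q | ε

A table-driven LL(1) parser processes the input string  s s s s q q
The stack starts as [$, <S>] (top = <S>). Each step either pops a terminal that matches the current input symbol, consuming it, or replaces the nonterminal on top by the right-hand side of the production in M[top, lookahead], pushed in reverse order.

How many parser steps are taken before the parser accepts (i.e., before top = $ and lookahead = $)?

      Stack        Input          Action
   1  $ <S>        s s s s q q $  expand <S> -> s <E>
   2  $ <E> s      s s s s q q $  match s
   3  $ <E>        s s s q q $    expand <E> -> s <B> q
   4  $ q <B> s    s s s q q $    match s
   5  $ q <B>      s s q q $      expand <B> -> <S>
   6  $ q <S>      s s q q $      expand <S> -> s <E>
   7  $ q <E> s    s s q q $      match s
   8  $ q <E>      s q q $        expand <E> -> s <B> q
   9  $ q q <B> s  s q q $        match s
  10  $ q q <B>    q q $          expand <B> -> <S>
  11  $ q q <S>    q q $          expand <S> -> ε
  12  $ q q        q q $          match q
  13  $ q          q $            match q
Accept reached after 13 steps.

13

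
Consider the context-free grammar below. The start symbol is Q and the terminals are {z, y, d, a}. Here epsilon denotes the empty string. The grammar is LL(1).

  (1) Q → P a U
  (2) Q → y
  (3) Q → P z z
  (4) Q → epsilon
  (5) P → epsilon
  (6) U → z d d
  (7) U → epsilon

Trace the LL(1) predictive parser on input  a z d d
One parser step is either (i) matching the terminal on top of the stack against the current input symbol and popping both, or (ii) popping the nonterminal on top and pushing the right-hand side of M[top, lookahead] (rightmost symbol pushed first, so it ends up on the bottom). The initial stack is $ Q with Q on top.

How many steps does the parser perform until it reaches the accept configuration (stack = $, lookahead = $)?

7

step 1: stack=$ Q  input=a z d d $  — expand Q → P a U
step 2: stack=$ U a P  input=a z d d $  — expand P → epsilon
step 3: stack=$ U a  input=a z d d $  — match a
step 4: stack=$ U  input=z d d $  — expand U → z d d
step 5: stack=$ d d z  input=z d d $  — match z
step 6: stack=$ d d  input=d d $  — match d
step 7: stack=$ d  input=d $  — match d
Accept reached after 7 steps.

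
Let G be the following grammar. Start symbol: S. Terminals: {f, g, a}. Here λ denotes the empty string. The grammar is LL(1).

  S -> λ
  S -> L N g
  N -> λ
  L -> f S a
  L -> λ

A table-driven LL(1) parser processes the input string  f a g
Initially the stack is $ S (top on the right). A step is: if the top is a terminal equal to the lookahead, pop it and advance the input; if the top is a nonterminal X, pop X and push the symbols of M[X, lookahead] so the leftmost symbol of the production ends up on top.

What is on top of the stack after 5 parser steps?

     Stack        Input    Action
  1  $ S          f a g $  expand S -> L N g
  2  $ g N L      f a g $  expand L -> f S a
  3  $ g N a S f  f a g $  match f
  4  $ g N a S    a g $    expand S -> λ
  5  $ g N a      a g $    match a
Stack after step 5: $ g N (top = N).

N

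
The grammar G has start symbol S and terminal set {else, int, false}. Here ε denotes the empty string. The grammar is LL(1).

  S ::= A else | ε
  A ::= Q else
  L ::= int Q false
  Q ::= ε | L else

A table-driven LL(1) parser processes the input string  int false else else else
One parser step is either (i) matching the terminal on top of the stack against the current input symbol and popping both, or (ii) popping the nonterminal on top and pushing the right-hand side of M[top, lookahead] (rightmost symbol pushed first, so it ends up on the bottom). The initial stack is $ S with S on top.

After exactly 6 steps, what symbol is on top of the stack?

step 1: stack=$ S  input=int false else else else $  — expand S ::= A else
step 2: stack=$ else A  input=int false else else else $  — expand A ::= Q else
step 3: stack=$ else else Q  input=int false else else else $  — expand Q ::= L else
step 4: stack=$ else else else L  input=int false else else else $  — expand L ::= int Q false
step 5: stack=$ else else else false Q int  input=int false else else else $  — match int
step 6: stack=$ else else else false Q  input=false else else else $  — expand Q ::= ε
Stack after step 6: $ else else else false (top = false).

false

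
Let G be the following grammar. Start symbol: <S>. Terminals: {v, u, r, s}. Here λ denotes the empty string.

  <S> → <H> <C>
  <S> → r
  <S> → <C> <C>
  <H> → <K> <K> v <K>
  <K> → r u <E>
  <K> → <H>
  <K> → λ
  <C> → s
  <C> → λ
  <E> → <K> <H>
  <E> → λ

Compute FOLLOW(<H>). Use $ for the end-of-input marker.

{$, r, s, v}

FIRST(<C>): from <C>→s we get {s}; from <C>→λ we get {λ}. So FIRST(<C>) = {λ, s}.
FIRST(<S>): from <S>→<H> <C> we get {r, v}; from <S>→r we get {r}; from <S>→<C> <C> we get {λ, s}. So FIRST(<S>) = {λ, r, s, v}.
FIRST(<H>): from <H>→<K> <K> v <K> we get {r, v}. So FIRST(<H>) = {r, v}.
FIRST(<K>): from <K>→r u <E> we get {r}; from <K>→<H> we get {r, v}; from <K>→λ we get {λ}. So FIRST(<K>) = {λ, r, v}.
FIRST(<E>): from <E>→<K> <H> we get {r, v}; from <E>→λ we get {λ}. So FIRST(<E>) = {λ, r, v}.
FOLLOW(<S>) includes $ since <S> is the start symbol.
FOLLOW(<S>): <S> appears on no right-hand side. Thus FOLLOW(<S>) = {$}.
FOLLOW(<C>): in <S>→<H> <C>, the suffix after <C> is empty, so FOLLOW(<C>) ⊇ FOLLOW(<S>) = {$}; in <S>→<C> <C> (occurrence 1), <C> is followed by <C> with FIRST {λ, s}; in <S>→<C> <C> (occurrence 1), the suffix after <C> is nullable, so FOLLOW(<C>) ⊇ FOLLOW(<S>) = {$}; in <S>→<C> <C> (occurrence 2), the suffix after <C> is empty, so FOLLOW(<C>) ⊇ FOLLOW(<S>) = {$}. Thus FOLLOW(<C>) = {$, s}.
FOLLOW(<H>): in <S>→<H> <C>, <H> is followed by <C> with FIRST {λ, s}; in <S>→<H> <C>, the suffix after <H> is nullable, so FOLLOW(<H>) ⊇ FOLLOW(<S>) = {$}; in <K>→<H>, the suffix after <H> is empty, so FOLLOW(<H>) ⊇ FOLLOW(<K>) = {$, r, s, v}; in <E>→<K> <H>, the suffix after <H> is empty, so FOLLOW(<H>) ⊇ FOLLOW(<E>) = {$, r, s, v}. Thus FOLLOW(<H>) = {$, r, s, v}.
FOLLOW(<K>): in <H>→<K> <K> v <K> (occurrence 1), <K> is followed by <K> v <K> with FIRST {r, v}; in <H>→<K> <K> v <K> (occurrence 2), <K> is followed by v <K> with FIRST {v}; in <H>→<K> <K> v <K> (occurrence 3), the suffix after <K> is empty, so FOLLOW(<K>) ⊇ FOLLOW(<H>) = {$, r, s, v}; in <E>→<K> <H>, <K> is followed by <H> with FIRST {r, v}. Thus FOLLOW(<K>) = {$, r, s, v}.
FOLLOW(<E>): in <K>→r u <E>, the suffix after <E> is empty, so FOLLOW(<E>) ⊇ FOLLOW(<K>) = {$, r, s, v}. Thus FOLLOW(<E>) = {$, r, s, v}.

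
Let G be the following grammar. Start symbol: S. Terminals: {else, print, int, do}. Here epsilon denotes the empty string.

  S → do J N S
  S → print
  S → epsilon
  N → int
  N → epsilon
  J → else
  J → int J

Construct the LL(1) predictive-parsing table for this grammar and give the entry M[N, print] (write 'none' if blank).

N → epsilon

FIRST(S): from S→do J N S we get {do}; from S→print we get {print}; from S→epsilon we get {epsilon}. So FIRST(S) = {epsilon, do, print}.
FIRST(N): from N→int we get {int}; from N→epsilon we get {epsilon}. So FIRST(N) = {epsilon, int}.
FIRST(J): from J→else we get {else}; from J→int J we get {int}. So FIRST(J) = {else, int}.
FOLLOW(S) includes $ since S is the start symbol.
FOLLOW(S): in S→do J N S, the suffix after S is empty (adds nothing new). Thus FOLLOW(S) = {$}.
FOLLOW(N): in S→do J N S, N is followed by S with FIRST {epsilon, do, print}; in S→do J N S, the suffix after N is nullable, so FOLLOW(N) ⊇ FOLLOW(S) = {$}. Thus FOLLOW(N) = {$, do, print}.
For N → int: FIRST(int) = {int}, so it goes in M[N, t] for t ∈ {int}.
For N → epsilon: FIRST(epsilon) = {epsilon}, so it goes in M[N, t] for t ∈ {}; since epsilon ∈ FIRST, also for every t ∈ FOLLOW(N) = {$, do, print}.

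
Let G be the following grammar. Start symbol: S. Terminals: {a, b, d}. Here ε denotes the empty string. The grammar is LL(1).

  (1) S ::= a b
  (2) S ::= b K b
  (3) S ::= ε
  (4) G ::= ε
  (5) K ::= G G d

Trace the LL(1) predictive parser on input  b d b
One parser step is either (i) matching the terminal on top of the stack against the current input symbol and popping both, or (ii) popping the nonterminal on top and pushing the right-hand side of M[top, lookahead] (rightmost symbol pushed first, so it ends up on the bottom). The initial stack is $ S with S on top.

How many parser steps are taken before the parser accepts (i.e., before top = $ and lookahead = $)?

     Stack      Input    Action
  1  $ S        b d b $  expand S ::= b K b
  2  $ b K b    b d b $  match b
  3  $ b K      d b $    expand K ::= G G d
  4  $ b d G G  d b $    expand G ::= ε
  5  $ b d G    d b $    expand G ::= ε
  6  $ b d      d b $    match d
  7  $ b        b $      match b
Accept reached after 7 steps.

7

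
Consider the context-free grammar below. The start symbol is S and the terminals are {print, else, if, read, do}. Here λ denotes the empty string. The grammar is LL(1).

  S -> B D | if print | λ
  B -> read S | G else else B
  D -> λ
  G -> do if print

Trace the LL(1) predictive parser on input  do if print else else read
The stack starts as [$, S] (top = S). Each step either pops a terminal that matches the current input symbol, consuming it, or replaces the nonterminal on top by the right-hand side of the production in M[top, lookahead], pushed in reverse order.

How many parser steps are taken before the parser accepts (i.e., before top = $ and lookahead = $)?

12

      Stack                        Input                         Action
   1  $ S                          do if print else else read $  expand S -> B D
   2  $ D B                        do if print else else read $  expand B -> G else else B
   3  $ D B else else G            do if print else else read $  expand G -> do if print
   4  $ D B else else print if do  do if print else else read $  match do
   5  $ D B else else print if     if print else else read $     match if
   6  $ D B else else print        print else else read $        match print
   7  $ D B else else              else else read $              match else
   8  $ D B else                   else read $                   match else
   9  $ D B                        read $                        expand B -> read S
  10  $ D S read                   read $                        match read
  11  $ D S                        $                             expand S -> λ
  12  $ D                          $                             expand D -> λ
Accept reached after 12 steps.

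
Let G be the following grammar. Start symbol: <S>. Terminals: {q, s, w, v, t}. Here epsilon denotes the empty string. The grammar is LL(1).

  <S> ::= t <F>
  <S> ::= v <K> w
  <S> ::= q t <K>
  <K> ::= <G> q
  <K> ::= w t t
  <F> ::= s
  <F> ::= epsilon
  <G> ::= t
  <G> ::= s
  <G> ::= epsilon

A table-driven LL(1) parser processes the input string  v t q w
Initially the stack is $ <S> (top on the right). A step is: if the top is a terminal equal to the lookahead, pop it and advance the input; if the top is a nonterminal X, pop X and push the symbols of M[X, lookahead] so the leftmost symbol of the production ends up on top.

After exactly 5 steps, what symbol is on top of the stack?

step 1: stack=$ <S>  input=v t q w $  — expand <S> ::= v <K> w
step 2: stack=$ w <K> v  input=v t q w $  — match v
step 3: stack=$ w <K>  input=t q w $  — expand <K> ::= <G> q
step 4: stack=$ w q <G>  input=t q w $  — expand <G> ::= t
step 5: stack=$ w q t  input=t q w $  — match t
Stack after step 5: $ w q (top = q).

q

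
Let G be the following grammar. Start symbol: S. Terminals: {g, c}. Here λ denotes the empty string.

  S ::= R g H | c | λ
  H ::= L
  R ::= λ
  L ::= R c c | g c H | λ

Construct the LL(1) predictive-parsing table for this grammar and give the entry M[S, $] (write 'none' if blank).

FIRST(R) = {λ}
FIRST(S) = {λ, c, g}  (via R g H)
FIRST(L) = {λ, c, g}  (via R c c)
FIRST(H) = {λ, c, g}  (via L)
FOLLOW(S) includes $ since S is the start symbol.
FOLLOW(S): S appears on no right-hand side. Thus FOLLOW(S) = {$}.
For S ::= R g H: FIRST(R g H) = {g}, so it goes in M[S, t] for t ∈ {g}.
For S ::= c: FIRST(c) = {c}, so it goes in M[S, t] for t ∈ {c}.
For S ::= λ: FIRST(λ) = {λ}, so it goes in M[S, t] for t ∈ {}; since λ ∈ FIRST, also for every t ∈ FOLLOW(S) = {$}.

S ::= λ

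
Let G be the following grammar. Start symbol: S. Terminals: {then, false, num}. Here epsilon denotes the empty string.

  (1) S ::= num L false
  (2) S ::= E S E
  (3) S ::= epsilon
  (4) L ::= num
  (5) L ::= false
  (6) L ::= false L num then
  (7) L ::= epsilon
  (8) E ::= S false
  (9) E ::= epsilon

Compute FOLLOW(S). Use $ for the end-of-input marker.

FIRST(L) = {epsilon, false, num}
FIRST(S) = {epsilon, false, num}  (via E S E)
FIRST(E) = {epsilon, false, num}  (via S false)
FOLLOW(S) includes $ since S is the start symbol.
FOLLOW(S): in S::=E S E, S is followed by E with FIRST {epsilon, false, num}; in S::=E S E, the suffix after S is nullable (adds nothing new); in E::=S false, S is followed by false with FIRST {false}. Thus FOLLOW(S) = {$, false, num}.
FOLLOW(L): in S::=num L false, L is followed by false with FIRST {false}; in L::=false L num then, L is followed by num then with FIRST {num}. Thus FOLLOW(L) = {false, num}.
FOLLOW(E): in S::=E S E (occurrence 1), E is followed by S E with FIRST {epsilon, false, num}; in S::=E S E (occurrence 1), the suffix after E is nullable, so FOLLOW(E) ⊇ FOLLOW(S) = {$, false, num}; in S::=E S E (occurrence 2), the suffix after E is empty, so FOLLOW(E) ⊇ FOLLOW(S) = {$, false, num}. Thus FOLLOW(E) = {$, false, num}.

{$, false, num}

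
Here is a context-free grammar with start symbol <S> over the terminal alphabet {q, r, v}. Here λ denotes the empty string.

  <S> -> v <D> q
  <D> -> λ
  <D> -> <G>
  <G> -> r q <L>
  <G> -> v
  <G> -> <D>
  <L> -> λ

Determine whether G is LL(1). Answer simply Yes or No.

No

FIRST(<S>) = {v}
FIRST(<D>) = {λ, r, v}
FIRST(<G>) = {λ, r, v}
FIRST(<L>) = {λ}
FOLLOW(<S>) = {$}
FOLLOW(<D>) = {q}
FOLLOW(<G>) = {q}
FOLLOW(<L>) = {q}
Cell M[<D>, q] receives both <D> -> λ and <D> -> <G> — the grammar is not LL(1).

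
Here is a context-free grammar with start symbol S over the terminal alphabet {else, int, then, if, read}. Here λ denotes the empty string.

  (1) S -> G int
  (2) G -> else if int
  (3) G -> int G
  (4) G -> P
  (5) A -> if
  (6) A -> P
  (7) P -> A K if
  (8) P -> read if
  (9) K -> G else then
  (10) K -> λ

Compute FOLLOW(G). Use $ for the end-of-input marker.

FIRST(S): from S->G int we get {else, if, int, read}. So FIRST(S) = {else, if, int, read}.
FIRST(G): from G->else if int we get {else}; from G->int G we get {int}; from G->P we get {if, read}. So FIRST(G) = {else, if, int, read}.
FIRST(K): from K->G else then we get {else, if, int, read}; from K->λ we get {λ}. So FIRST(K) = {λ, else, if, int, read}.
FIRST(A): from A->if we get {if}; from A->P we get {if, read}. So FIRST(A) = {if, read}.
FIRST(P): from P->A K if we get {if, read}; from P->read if we get {read}. So FIRST(P) = {if, read}.
FOLLOW(S) includes $ since S is the start symbol.
FOLLOW(S): S appears on no right-hand side. Thus FOLLOW(S) = {$}.
FOLLOW(G): in S->G int, G is followed by int with FIRST {int}; in G->int G, the suffix after G is empty (adds nothing new); in K->G else then, G is followed by else then with FIRST {else}. Thus FOLLOW(G) = {else, int}.
FOLLOW(A): in P->A K if, A is followed by K if with FIRST {else, if, int, read}. Thus FOLLOW(A) = {else, if, int, read}.
FOLLOW(P): in G->P, the suffix after P is empty, so FOLLOW(P) ⊇ FOLLOW(G) = {else, int}; in A->P, the suffix after P is empty, so FOLLOW(P) ⊇ FOLLOW(A) = {else, if, int, read}. Thus FOLLOW(P) = {else, if, int, read}.
FOLLOW(K): in P->A K if, K is followed by if with FIRST {if}. Thus FOLLOW(K) = {if}.

{else, int}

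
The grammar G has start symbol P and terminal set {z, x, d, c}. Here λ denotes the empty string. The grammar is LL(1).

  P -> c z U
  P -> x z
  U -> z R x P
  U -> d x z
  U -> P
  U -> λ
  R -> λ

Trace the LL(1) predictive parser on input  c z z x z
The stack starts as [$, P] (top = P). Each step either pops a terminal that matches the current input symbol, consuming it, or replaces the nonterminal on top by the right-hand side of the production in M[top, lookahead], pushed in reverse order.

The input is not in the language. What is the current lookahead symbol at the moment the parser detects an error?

     Stack      Input        Action
  1  $ P        c z z x z $  expand P -> c z U
  2  $ U z c    c z z x z $  match c
  3  $ U z      z z x z $    match z
  4  $ U        z x z $      expand U -> z R x P
  5  $ P x R z  z x z $      match z
  6  $ P x R    x z $        expand R -> λ
  7  $ P x      x z $        match x
  8  $ P        z $          error: M[P, z] is empty

z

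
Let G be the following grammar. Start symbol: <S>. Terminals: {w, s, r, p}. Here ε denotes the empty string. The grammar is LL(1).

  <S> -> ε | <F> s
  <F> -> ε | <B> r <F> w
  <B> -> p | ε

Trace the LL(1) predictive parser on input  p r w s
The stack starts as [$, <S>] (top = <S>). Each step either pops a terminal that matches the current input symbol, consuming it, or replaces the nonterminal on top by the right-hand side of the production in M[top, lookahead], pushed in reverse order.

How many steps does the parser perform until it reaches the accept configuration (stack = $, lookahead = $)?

step 1: stack=$ <S>  input=p r w s $  — expand <S> -> <F> s
step 2: stack=$ s <F>  input=p r w s $  — expand <F> -> <B> r <F> w
step 3: stack=$ s w <F> r <B>  input=p r w s $  — expand <B> -> p
step 4: stack=$ s w <F> r p  input=p r w s $  — match p
step 5: stack=$ s w <F> r  input=r w s $  — match r
step 6: stack=$ s w <F>  input=w s $  — expand <F> -> ε
step 7: stack=$ s w  input=w s $  — match w
step 8: stack=$ s  input=s $  — match s
Accept reached after 8 steps.

8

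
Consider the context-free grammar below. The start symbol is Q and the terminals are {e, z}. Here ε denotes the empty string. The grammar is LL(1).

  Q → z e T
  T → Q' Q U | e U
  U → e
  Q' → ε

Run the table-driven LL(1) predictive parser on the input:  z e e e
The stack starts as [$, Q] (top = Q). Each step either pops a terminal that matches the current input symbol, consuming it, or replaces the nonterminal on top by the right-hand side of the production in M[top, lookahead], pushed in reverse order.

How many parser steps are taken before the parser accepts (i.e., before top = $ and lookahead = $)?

7

     Stack    Input      Action
  1  $ Q      z e e e $  expand Q → z e T
  2  $ T e z  z e e e $  match z
  3  $ T e    e e e $    match e
  4  $ T      e e $      expand T → e U
  5  $ U e    e e $      match e
  6  $ U      e $        expand U → e
  7  $ e      e $        match e
Accept reached after 7 steps.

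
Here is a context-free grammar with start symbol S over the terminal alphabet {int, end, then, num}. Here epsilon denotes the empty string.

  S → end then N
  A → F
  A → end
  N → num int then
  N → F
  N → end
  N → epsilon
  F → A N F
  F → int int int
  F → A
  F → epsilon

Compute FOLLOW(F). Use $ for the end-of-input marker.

{$, end, int, num}

FIRST(S) = {end}
FIRST(A) = {epsilon, end, int, num}  (via F)
FIRST(N) = {epsilon, end, int, num}  (via F)
FIRST(F) = {epsilon, end, int, num}  (via A N F, A)
FOLLOW(S) includes $ since S is the start symbol.
FOLLOW(S): S appears on no right-hand side. Thus FOLLOW(S) = {$}.
FOLLOW(A): in F→A N F, A is followed by N F with FIRST {epsilon, end, int, num}; in F→A N F, the suffix after A is nullable, so FOLLOW(A) ⊇ FOLLOW(F) = {$, end, int, num}; in F→A, the suffix after A is empty, so FOLLOW(A) ⊇ FOLLOW(F) = {$, end, int, num}. Thus FOLLOW(A) = {$, end, int, num}.
FOLLOW(N): in S→end then N, the suffix after N is empty, so FOLLOW(N) ⊇ FOLLOW(S) = {$}; in F→A N F, N is followed by F with FIRST {epsilon, end, int, num}; in F→A N F, the suffix after N is nullable, so FOLLOW(N) ⊇ FOLLOW(F) = {$, end, int, num}. Thus FOLLOW(N) = {$, end, int, num}.
FOLLOW(F): in A→F, the suffix after F is empty, so FOLLOW(F) ⊇ FOLLOW(A) = {$, end, int, num}; in N→F, the suffix after F is empty, so FOLLOW(F) ⊇ FOLLOW(N) = {$, end, int, num}; in F→A N F, the suffix after F is empty (adds nothing new). Thus FOLLOW(F) = {$, end, int, num}.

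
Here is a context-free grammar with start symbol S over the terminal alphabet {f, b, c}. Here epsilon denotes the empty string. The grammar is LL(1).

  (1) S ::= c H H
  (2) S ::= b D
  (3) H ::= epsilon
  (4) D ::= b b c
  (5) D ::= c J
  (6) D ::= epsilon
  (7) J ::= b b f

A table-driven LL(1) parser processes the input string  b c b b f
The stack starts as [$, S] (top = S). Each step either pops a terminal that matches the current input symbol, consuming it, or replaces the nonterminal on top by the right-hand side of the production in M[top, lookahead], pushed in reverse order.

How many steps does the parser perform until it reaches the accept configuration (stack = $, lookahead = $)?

     Stack    Input        Action
  1  $ S      b c b b f $  expand S ::= b D
  2  $ D b    b c b b f $  match b
  3  $ D      c b b f $    expand D ::= c J
  4  $ J c    c b b f $    match c
  5  $ J      b b f $      expand J ::= b b f
  6  $ f b b  b b f $      match b
  7  $ f b    b f $        match b
  8  $ f      f $          match f
Accept reached after 8 steps.

8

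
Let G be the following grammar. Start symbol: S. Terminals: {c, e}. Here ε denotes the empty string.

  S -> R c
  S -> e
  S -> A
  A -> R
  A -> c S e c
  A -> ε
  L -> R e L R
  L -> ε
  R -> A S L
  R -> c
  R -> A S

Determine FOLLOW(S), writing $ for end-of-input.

{$, c, e}

FIRST(S): from S->R c we get {c, e}; from S->e we get {e}; from S->A we get {ε, c, e}. So FIRST(S) = {ε, c, e}.
FIRST(A): from A->R we get {ε, c, e}; from A->c S e c we get {c}; from A->ε we get {ε}. So FIRST(A) = {ε, c, e}.
FIRST(L): from L->R e L R we get {c, e}; from L->ε we get {ε}. So FIRST(L) = {ε, c, e}.
FIRST(R): from R->A S L we get {ε, c, e}; from R->c we get {c}; from R->A S we get {ε, c, e}. So FIRST(R) = {ε, c, e}.
FOLLOW(S) includes $ since S is the start symbol.
FOLLOW(S): in A->c S e c, S is followed by e c with FIRST {e}; in R->A S L, S is followed by L with FIRST {ε, c, e}; in R->A S L, the suffix after S is nullable, so FOLLOW(S) ⊇ FOLLOW(R) = {$, c, e}; in R->A S, the suffix after S is empty, so FOLLOW(S) ⊇ FOLLOW(R) = {$, c, e}. Thus FOLLOW(S) = {$, c, e}.
FOLLOW(A): in S->A, the suffix after A is empty, so FOLLOW(A) ⊇ FOLLOW(S) = {$, c, e}; in R->A S L, A is followed by S L with FIRST {ε, c, e}; in R->A S L, the suffix after A is nullable, so FOLLOW(A) ⊇ FOLLOW(R) = {$, c, e}; in R->A S, A is followed by S with FIRST {ε, c, e}; in R->A S, the suffix after A is nullable, so FOLLOW(A) ⊇ FOLLOW(R) = {$, c, e}. Thus FOLLOW(A) = {$, c, e}.
FOLLOW(L): in L->R e L R, L is followed by R with FIRST {ε, c, e}; in L->R e L R, the suffix after L is nullable (adds nothing new); in R->A S L, the suffix after L is empty, so FOLLOW(L) ⊇ FOLLOW(R) = {$, c, e}. Thus FOLLOW(L) = {$, c, e}.
FOLLOW(R): in S->R c, R is followed by c with FIRST {c}; in A->R, the suffix after R is empty, so FOLLOW(R) ⊇ FOLLOW(A) = {$, c, e}; in L->R e L R (occurrence 1), R is followed by e L R with FIRST {e}; in L->R e L R (occurrence 2), the suffix after R is empty, so FOLLOW(R) ⊇ FOLLOW(L) = {$, c, e}. Thus FOLLOW(R) = {$, c, e}.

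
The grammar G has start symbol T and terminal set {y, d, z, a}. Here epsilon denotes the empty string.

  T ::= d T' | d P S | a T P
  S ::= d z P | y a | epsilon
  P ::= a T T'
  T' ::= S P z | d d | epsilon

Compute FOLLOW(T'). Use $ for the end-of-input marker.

{$, a, d, y, z}

FIRST(T): from T::=d T' we get {d}; from T::=d P S we get {d}; from T::=a T P we get {a}. So FIRST(T) = {a, d}.
FIRST(S): from S::=d z P we get {d}; from S::=y a we get {y}; from S::=epsilon we get {epsilon}. So FIRST(S) = {epsilon, d, y}.
FIRST(P): from P::=a T T' we get {a}. So FIRST(P) = {a}.
FIRST(T'): from T'::=S P z we get {a, d, y}; from T'::=d d we get {d}; from T'::=epsilon we get {epsilon}. So FIRST(T') = {epsilon, a, d, y}.
FOLLOW(T) includes $ since T is the start symbol.
FOLLOW(T): in T::=a T P, T is followed by P with FIRST {a}; in P::=a T T', T is followed by T' with FIRST {epsilon, a, d, y}; in P::=a T T', the suffix after T is nullable, so FOLLOW(T) ⊇ FOLLOW(P) = {$, a, d, y, z}. Thus FOLLOW(T) = {$, a, d, y, z}.
FOLLOW(S): in T::=d P S, the suffix after S is empty, so FOLLOW(S) ⊇ FOLLOW(T) = {$, a, d, y, z}; in T'::=S P z, S is followed by P z with FIRST {a}. Thus FOLLOW(S) = {$, a, d, y, z}.
FOLLOW(P): in T::=d P S, P is followed by S with FIRST {epsilon, d, y}; in T::=d P S, the suffix after P is nullable, so FOLLOW(P) ⊇ FOLLOW(T) = {$, a, d, y, z}; in T::=a T P, the suffix after P is empty, so FOLLOW(P) ⊇ FOLLOW(T) = {$, a, d, y, z}; in S::=d z P, the suffix after P is empty, so FOLLOW(P) ⊇ FOLLOW(S) = {$, a, d, y, z}; in T'::=S P z, P is followed by z with FIRST {z}. Thus FOLLOW(P) = {$, a, d, y, z}.
FOLLOW(T'): in T::=d T', the suffix after T' is empty, so FOLLOW(T') ⊇ FOLLOW(T) = {$, a, d, y, z}; in P::=a T T', the suffix after T' is empty, so FOLLOW(T') ⊇ FOLLOW(P) = {$, a, d, y, z}. Thus FOLLOW(T') = {$, a, d, y, z}.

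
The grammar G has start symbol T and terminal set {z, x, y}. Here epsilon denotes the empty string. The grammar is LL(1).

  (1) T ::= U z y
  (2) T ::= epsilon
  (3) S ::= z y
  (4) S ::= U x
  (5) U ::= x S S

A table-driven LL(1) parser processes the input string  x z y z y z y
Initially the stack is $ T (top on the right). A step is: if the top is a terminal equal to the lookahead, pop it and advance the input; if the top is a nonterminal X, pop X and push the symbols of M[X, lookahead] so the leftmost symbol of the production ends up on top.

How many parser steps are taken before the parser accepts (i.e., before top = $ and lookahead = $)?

11

      Stack        Input            Action
   1  $ T          x z y z y z y $  expand T ::= U z y
   2  $ y z U      x z y z y z y $  expand U ::= x S S
   3  $ y z S S x  x z y z y z y $  match x
   4  $ y z S S    z y z y z y $    expand S ::= z y
   5  $ y z S y z  z y z y z y $    match z
   6  $ y z S y    y z y z y $      match y
   7  $ y z S      z y z y $        expand S ::= z y
   8  $ y z y z    z y z y $        match z
   9  $ y z y      y z y $          match y
  10  $ y z        z y $            match z
  11  $ y          y $              match y
Accept reached after 11 steps.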